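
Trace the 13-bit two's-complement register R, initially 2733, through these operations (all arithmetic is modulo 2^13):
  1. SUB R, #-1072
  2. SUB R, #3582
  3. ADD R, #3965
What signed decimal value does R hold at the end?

Start: R = 2733 = 0101010101101.
R = 2733 − (-1072) = 3805 = 0111011011101
R = 3805 − 3582 = 223 = 0000011011111
R = 223 + 3965 = 4188; wraps to -4004 = 1000001011100

-4004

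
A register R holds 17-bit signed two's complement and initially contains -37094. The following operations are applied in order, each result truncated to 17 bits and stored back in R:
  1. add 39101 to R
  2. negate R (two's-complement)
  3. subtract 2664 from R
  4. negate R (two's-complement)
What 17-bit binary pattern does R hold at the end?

00001001000111111

Start: R = -37094 = 10110111100011010.
R = -37094 + 39101 = 2007 = 00000011111010111
R = −(2007) = -2007 = 11111100000101001
R = -2007 − 2664 = -4671 = 11110110111000001
R = −(-4671) = 4671 = 00001001000111111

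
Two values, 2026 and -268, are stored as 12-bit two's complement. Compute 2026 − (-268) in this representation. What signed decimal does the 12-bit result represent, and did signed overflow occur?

-1802; overflow

2026 → 011111101010
-268 → 111011110100
Subtract via negate-and-add: invert 111011110100 + 1 = 000100001100 (i.e. 268).
  011111101010
+ 000100001100
= 100011110110
Result 100011110110: MSB = 1 → 2294 − 4096 = -1802.
Both addends (after negating the subtrahend) are non-negative but the stored result is negative: signed overflow. The true value 2026 − (-268) = 2294 lies outside [-2048, 2047].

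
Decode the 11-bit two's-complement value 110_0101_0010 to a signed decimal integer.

MSB is 1, so the value is negative.
Unsigned reading: 1618. Subtract 2^11 = 2048: 1618 − 2048 = -430.

-430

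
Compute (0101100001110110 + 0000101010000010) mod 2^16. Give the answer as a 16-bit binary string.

0110001011111000

  0101100001110110
+ 0000101010000010
= 0110001011111000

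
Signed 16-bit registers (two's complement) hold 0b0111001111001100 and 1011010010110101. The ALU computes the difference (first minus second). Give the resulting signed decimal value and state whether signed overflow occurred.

-16617; overflow

0b0111001111001100 → 0111001111001100 = 29644 (signed)
1011010010110101 = -19275 (signed)
Subtract via negate-and-add: invert 1011010010110101 + 1 = 0100101101001011 (i.e. 19275).
  0111001111001100
+ 0100101101001011
= 1011111100010111
Result 1011111100010111: MSB = 1 → 48919 − 65536 = -16617.
Both addends (after negating the subtrahend) are non-negative but the stored result is negative: signed overflow. The true value 29644 − (-19275) = 48919 lies outside [-32768, 32767].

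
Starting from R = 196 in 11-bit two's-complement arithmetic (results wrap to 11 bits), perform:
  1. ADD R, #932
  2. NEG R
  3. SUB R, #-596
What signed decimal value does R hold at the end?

Start: R = 196 = 00011000100.
R = 196 + 932 = 1128; wraps to -920 = 10001101000
R = −(-920) = 920 = 01110011000
R = 920 − (-596) = 1516; wraps to -532 = 10111101100

-532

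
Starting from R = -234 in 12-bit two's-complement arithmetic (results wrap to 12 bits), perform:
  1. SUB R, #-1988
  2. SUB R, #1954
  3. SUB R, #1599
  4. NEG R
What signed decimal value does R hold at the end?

1799

Start: R = -234 = 111100010110.
R = -234 − (-1988) = 1754 = 011011011010
R = 1754 − 1954 = -200 = 111100111000
R = -200 − 1599 = -1799 = 100011111001
R = −(-1799) = 1799 = 011100000111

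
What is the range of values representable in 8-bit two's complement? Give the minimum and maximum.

Minimum: −2^7 = -128.
Maximum: 2^7 − 1 = 127.

min = -128, max = 127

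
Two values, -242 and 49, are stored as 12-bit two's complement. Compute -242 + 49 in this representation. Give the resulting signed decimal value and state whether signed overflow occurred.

-193; no overflow

-242 → 111100001110
49 → 000000110001
  111100001110
+ 000000110001
= 111100111111
Result 111100111111: MSB = 1 → 3903 − 4096 = -193.
Addends have opposite signs, so signed overflow cannot occur.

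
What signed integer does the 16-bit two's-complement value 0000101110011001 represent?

MSB is 0, so the value is non-negative: 0000101110011001 = 2969.

2969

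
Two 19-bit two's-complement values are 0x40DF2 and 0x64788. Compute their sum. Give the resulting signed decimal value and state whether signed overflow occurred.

152954; overflow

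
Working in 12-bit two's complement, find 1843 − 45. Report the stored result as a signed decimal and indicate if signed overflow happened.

1843 → 011100110011
45 → 000000101101
Subtract via negate-and-add: invert 000000101101 + 1 = 111111010011 (i.e. -45).
  011100110011
+ 111111010011
= 011100000110  (discard carry-out 1)
Result 011100000110: MSB = 0 → value 1798.
Addends (after negating the subtrahend) have opposite signs, so signed overflow cannot occur.

1798; no overflow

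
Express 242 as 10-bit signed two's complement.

242 is non-negative, so write it directly in 10 bits: 0011110010.

0011110010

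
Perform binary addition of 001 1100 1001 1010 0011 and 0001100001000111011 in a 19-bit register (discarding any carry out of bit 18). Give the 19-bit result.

  0011100100110100011
+ 0001100001000111011
= 0101000101111011110

0101000101111011110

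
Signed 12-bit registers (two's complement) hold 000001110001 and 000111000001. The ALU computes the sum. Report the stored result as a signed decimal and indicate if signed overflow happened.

562; no overflow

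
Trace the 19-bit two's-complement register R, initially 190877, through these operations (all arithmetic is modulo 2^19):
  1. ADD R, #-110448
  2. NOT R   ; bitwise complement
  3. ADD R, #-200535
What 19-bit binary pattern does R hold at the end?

Start: R = 190877 = 0101110100110011101.
R = 190877 + (-110448) = 80429 = 0010011101000101101
R = NOT 0010011101000101101 = 1101100010111010010 = -80430
R = -80430 + (-200535) = -280965; wraps to 243323 = 0111011011001111011

0111011011001111011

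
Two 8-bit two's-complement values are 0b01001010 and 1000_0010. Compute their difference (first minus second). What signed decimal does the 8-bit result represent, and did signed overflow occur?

-56; overflow

0b01001010 → 01001010 = 74 (signed)
1000_0010 → 10000010 = -126 (signed)
Subtract via negate-and-add: invert 10000010 + 1 = 01111110 (i.e. 126).
  01001010
+ 01111110
= 11001000
Result 11001000: MSB = 1 → 200 − 256 = -56.
Both addends (after negating the subtrahend) are non-negative but the stored result is negative: signed overflow. The true value 74 − (-126) = 200 lies outside [-128, 127].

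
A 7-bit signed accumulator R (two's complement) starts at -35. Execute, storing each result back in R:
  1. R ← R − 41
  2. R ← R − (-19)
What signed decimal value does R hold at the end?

Start: R = -35 = 1011101.
R = -35 − 41 = -76; wraps to 52 = 0110100
R = 52 − (-19) = 71; wraps to -57 = 1000111

-57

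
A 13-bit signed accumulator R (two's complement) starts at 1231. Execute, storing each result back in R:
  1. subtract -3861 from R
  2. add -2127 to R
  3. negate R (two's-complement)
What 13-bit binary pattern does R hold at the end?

Start: R = 1231 = 0010011001111.
R = 1231 − (-3861) = 5092; wraps to -3100 = 1001111100100
R = -3100 + (-2127) = -5227; wraps to 2965 = 0101110010101
R = −(2965) = -2965 = 1010001101011

1010001101011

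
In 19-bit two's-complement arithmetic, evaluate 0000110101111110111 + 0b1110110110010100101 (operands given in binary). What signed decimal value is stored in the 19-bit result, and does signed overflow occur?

0000110101111110111 = 27639 (signed)
0b1110110110010100101 → 1110110110010100101 = -37723 (signed)
  0000110101111110111
+ 1110110110010100101
= 1111101100010011100
Result 1111101100010011100: MSB = 1 → 514204 − 524288 = -10084.
Addends have opposite signs, so signed overflow cannot occur.

-10084; no overflow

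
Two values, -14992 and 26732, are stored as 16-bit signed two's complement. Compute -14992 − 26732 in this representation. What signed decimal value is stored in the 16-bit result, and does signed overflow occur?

23812; overflow

-14992 → 1100010101110000
26732 → 0110100001101100
Subtract via negate-and-add: invert 0110100001101100 + 1 = 1001011110010100 (i.e. -26732).
  1100010101110000
+ 1001011110010100
= 0101110100000100  (discard carry-out 1)
Result 0101110100000100: MSB = 0 → value 23812.
Both addends (after negating the subtrahend) are negative but the stored result is non-negative: signed overflow. The true value -14992 − 26732 = -41724 lies outside [-32768, 32767].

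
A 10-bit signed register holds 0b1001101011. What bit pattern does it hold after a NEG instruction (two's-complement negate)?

Invert: 0110010100. Add 1: 0110010101.
Check: 1001101011 = -405, 0110010101 = 405.

0110010101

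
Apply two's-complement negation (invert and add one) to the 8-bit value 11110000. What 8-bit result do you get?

Invert: 00001111. Add 1: 00010000.

00010000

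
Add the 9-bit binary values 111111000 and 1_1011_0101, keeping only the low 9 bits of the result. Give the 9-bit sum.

110101101

  111111000
+ 110110101
= 110101101  (discard carry-out 1)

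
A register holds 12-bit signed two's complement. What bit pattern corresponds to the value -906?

110001110110

|-906| = 906 = 001110001010 in 12 bits.
Invert the bits: 110001110101. Add 1: 110001110110.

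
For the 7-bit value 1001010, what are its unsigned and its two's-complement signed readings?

unsigned = 74, signed = -54

Unsigned: 1001010 = 74.
Signed: MSB=1 → 74 − 128 = -54.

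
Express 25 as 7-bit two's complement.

0011001

25 is non-negative, so write it directly in 7 bits: 0011001.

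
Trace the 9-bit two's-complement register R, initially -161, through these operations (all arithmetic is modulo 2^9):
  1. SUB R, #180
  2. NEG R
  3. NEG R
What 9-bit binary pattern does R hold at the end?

010101011

Start: R = -161 = 101011111.
R = -161 − 180 = -341; wraps to 171 = 010101011
R = −(171) = -171 = 101010101
R = −(-171) = 171 = 010101011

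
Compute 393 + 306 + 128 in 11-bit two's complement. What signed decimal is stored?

827

393 + 306 = 699 (01010111011)
699 + 128 = 827 (01100111011)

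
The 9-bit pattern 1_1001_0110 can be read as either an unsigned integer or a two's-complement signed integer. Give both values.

unsigned = 406, signed = -106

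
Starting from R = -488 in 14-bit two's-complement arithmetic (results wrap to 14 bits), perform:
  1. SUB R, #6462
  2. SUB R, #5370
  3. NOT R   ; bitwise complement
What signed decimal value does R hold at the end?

-4065

Start: R = -488 = 11111000011000.
R = -488 − 6462 = -6950 = 10010011011010
R = -6950 − 5370 = -12320; wraps to 4064 = 00111111100000
R = NOT 00111111100000 = 11000000011111 = -4065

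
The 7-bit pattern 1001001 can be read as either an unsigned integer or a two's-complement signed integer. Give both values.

Unsigned: 1001001 = 73.
Signed: MSB=1 → 73 − 128 = -55.

unsigned = 73, signed = -55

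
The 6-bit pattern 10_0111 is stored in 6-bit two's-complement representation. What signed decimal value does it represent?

-25

MSB is 1, so the value is negative.
Unsigned reading: 39. Subtract 2^6 = 64: 39 − 64 = -25.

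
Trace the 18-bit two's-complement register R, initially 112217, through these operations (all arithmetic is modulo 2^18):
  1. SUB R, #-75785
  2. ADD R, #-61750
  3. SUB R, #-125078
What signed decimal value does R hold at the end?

-10814

Start: R = 112217 = 011011011001011001.
R = 112217 − (-75785) = 188002; wraps to -74142 = 101101111001100010
R = -74142 + (-61750) = -135892; wraps to 126252 = 011110110100101100
R = 126252 − (-125078) = 251330; wraps to -10814 = 111101010111000010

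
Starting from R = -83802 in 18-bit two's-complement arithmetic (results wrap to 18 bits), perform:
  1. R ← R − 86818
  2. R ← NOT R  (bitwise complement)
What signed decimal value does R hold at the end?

Start: R = -83802 = 101011100010100110.
R = -83802 − 86818 = -170620; wraps to 91524 = 010110010110000100
R = NOT 010110010110000100 = 101001101001111011 = -91525

-91525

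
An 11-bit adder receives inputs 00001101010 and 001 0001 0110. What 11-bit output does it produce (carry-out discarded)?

  00001101010
+ 00100010110
= 00110000000

00110000000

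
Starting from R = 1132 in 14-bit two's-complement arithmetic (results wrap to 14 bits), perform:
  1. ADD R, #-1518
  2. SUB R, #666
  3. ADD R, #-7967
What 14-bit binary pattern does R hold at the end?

01110011000101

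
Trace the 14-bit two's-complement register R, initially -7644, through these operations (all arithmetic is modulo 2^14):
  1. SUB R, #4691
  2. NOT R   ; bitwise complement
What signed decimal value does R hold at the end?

Start: R = -7644 = 10001000100100.
R = -7644 − 4691 = -12335; wraps to 4049 = 00111111010001
R = NOT 00111111010001 = 11000000101110 = -4050

-4050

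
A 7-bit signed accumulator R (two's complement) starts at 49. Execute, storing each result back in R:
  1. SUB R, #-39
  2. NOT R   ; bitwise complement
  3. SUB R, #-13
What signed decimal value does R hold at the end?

52

Start: R = 49 = 0110001.
R = 49 − (-39) = 88; wraps to -40 = 1011000
R = NOT 1011000 = 0100111 = 39
R = 39 − (-13) = 52 = 0110100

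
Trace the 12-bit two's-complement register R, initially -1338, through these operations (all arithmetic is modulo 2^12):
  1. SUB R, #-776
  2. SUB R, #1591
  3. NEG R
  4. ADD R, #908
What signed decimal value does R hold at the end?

-1035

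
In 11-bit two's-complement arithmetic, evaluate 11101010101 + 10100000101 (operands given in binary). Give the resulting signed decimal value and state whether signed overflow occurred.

-934; no overflow

11101010101 = -171 (signed)
10100000101 = -763 (signed)
  11101010101
+ 10100000101
= 10001011010  (discard carry-out 1)
Result 10001011010: MSB = 1 → 1114 − 2048 = -934.
Both addends are negative and so is the stored result: no signed overflow.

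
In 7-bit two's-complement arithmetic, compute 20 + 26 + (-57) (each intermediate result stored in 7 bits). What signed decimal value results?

-11

20 + 26 = 46 (0101110)
46 + (-57) = -11 (1110101)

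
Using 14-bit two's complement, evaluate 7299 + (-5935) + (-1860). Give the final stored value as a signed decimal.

7299 + (-5935) = 1364 (00010101010100)
1364 + (-1860) = -496 (11111000010000)

-496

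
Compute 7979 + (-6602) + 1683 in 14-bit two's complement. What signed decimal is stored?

3060

7979 + (-6602) = 1377 (00010101100001)
1377 + 1683 = 3060 (00101111110100)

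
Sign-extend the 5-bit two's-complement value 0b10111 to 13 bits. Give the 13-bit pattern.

1111111110111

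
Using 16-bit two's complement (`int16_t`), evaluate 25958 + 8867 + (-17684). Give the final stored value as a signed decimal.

17141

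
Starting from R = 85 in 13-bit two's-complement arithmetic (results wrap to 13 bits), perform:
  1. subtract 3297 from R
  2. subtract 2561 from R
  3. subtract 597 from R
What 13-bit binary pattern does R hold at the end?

Start: R = 85 = 0000001010101.
R = 85 − 3297 = -3212 = 1001101110100
R = -3212 − 2561 = -5773; wraps to 2419 = 0100101110011
R = 2419 − 597 = 1822 = 0011100011110

0011100011110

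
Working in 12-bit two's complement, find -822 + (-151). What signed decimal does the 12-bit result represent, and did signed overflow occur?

-973; no overflow

-822 → 110011001010
-151 → 111101101001
  110011001010
+ 111101101001
= 110000110011  (discard carry-out 1)
Result 110000110011: MSB = 1 → 3123 − 4096 = -973.
Both addends are negative and so is the stored result: no signed overflow.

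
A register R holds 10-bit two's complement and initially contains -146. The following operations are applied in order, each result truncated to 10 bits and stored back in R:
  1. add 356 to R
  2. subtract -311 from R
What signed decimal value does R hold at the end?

-503

Start: R = -146 = 1101101110.
R = -146 + 356 = 210 = 0011010010
R = 210 − (-311) = 521; wraps to -503 = 1000001001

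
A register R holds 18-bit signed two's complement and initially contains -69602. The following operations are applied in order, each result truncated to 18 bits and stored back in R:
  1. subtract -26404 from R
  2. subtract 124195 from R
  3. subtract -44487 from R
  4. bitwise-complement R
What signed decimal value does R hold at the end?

122905

Start: R = -69602 = 101111000000011110.
R = -69602 − (-26404) = -43198 = 110101011101000010
R = -43198 − 124195 = -167393; wraps to 94751 = 010111001000011111
R = 94751 − (-44487) = 139238; wraps to -122906 = 100001111111100110
R = NOT 100001111111100110 = 011110000000011001 = 122905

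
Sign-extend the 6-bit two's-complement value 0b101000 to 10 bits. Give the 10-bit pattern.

MSB of 101000 is 1; replicate it into the new high bits.
1111|101000 → 1111101000 (still -24).

1111101000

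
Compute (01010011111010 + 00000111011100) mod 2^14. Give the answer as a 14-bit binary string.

01011011010110

  01010011111010
+ 00000111011100
= 01011011010110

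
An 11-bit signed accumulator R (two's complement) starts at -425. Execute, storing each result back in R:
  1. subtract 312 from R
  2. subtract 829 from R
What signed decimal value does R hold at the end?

Start: R = -425 = 11001010111.
R = -425 − 312 = -737 = 10100011111
R = -737 − 829 = -1566; wraps to 482 = 00111100010

482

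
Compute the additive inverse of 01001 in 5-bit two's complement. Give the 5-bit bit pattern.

10111

Invert: 10110. Add 1: 10111.
Check: 01001 = 9, 10111 = -9.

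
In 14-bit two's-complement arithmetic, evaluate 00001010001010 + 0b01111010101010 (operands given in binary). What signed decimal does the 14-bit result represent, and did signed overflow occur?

00001010001010 = 650 (signed)
0b01111010101010 → 01111010101010 = 7850 (signed)
  00001010001010
+ 01111010101010
= 10000100110100
Result 10000100110100: MSB = 1 → 8500 − 16384 = -7884.
Both addends are non-negative but the stored result is negative: signed overflow. The true value 650 + 7850 = 8500 lies outside [-8192, 8191].

-7884; overflow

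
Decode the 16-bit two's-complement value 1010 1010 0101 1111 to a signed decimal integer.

MSB is 1, so the value is negative.
Invert: 0101010110100000. Add 1: 0101010110100001 = 21921. So the value is −21921.

-21921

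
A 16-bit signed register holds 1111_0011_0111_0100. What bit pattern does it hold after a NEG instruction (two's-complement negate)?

Invert: 0000110010001011. Add 1: 0000110010001100.
Check: 1111001101110100 = -3212, 0000110010001100 = 3212.

0000110010001100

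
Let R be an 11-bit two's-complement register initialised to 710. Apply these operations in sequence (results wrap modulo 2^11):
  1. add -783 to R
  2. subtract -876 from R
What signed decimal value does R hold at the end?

803

Start: R = 710 = 01011000110.
R = 710 + (-783) = -73 = 11110110111
R = -73 − (-876) = 803 = 01100100011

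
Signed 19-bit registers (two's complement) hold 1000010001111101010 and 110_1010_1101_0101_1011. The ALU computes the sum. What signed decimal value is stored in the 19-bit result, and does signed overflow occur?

184645; overflow

1000010001111101010 = -252950 (signed)
110_1010_1101_0101_1011 → 1101010110101011011 = -86693 (signed)
  1000010001111101010
+ 1101010110101011011
= 0101101000101000101  (discard carry-out 1)
Result 0101101000101000101: MSB = 0 → value 184645.
Both addends are negative but the stored result is non-negative: signed overflow. The true value -252950 + (-86693) = -339643 lies outside [-262144, 262143].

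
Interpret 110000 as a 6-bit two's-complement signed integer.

MSB is 1, so the value is negative.
Unsigned reading: 48. Subtract 2^6 = 64: 48 − 64 = -16.

-16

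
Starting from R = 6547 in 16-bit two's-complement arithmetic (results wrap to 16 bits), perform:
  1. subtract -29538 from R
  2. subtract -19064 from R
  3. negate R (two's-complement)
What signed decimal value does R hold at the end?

Start: R = 6547 = 0001100110010011.
R = 6547 − (-29538) = 36085; wraps to -29451 = 1000110011110101
R = -29451 − (-19064) = -10387 = 1101011101101101
R = −(-10387) = 10387 = 0010100010010011

10387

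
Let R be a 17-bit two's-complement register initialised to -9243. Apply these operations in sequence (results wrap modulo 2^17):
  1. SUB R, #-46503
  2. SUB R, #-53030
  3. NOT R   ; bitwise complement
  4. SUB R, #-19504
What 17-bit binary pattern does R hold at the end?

Start: R = -9243 = 11101101111100101.
R = -9243 − (-46503) = 37260 = 01001000110001100
R = 37260 − (-53030) = 90290; wraps to -40782 = 10110000010110010
R = NOT 10110000010110010 = 01001111101001101 = 40781
R = 40781 − (-19504) = 60285 = 01110101101111101

01110101101111101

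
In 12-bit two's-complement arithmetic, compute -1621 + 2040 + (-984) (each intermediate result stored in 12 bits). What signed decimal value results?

-1621 + 2040 = 419 (000110100011)
419 + (-984) = -565 (110111001011)

-565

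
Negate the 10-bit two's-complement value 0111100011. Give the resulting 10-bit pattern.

Invert: 1000011100. Add 1: 1000011101.
Check: 0111100011 = 483, 1000011101 = -483.

1000011101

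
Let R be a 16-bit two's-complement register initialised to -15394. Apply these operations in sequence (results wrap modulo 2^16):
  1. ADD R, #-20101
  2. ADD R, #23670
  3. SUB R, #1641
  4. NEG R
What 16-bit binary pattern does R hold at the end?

Start: R = -15394 = 1100001111011110.
R = -15394 + (-20101) = -35495; wraps to 30041 = 0111010101011001
R = 30041 + 23670 = 53711; wraps to -11825 = 1101000111001111
R = -11825 − 1641 = -13466 = 1100101101100110
R = −(-13466) = 13466 = 0011010010011010

0011010010011010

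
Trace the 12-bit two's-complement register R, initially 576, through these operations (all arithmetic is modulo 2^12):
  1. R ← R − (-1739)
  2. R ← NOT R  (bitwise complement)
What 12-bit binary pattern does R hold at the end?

Start: R = 576 = 001001000000.
R = 576 − (-1739) = 2315; wraps to -1781 = 100100001011
R = NOT 100100001011 = 011011110100 = 1780

011011110100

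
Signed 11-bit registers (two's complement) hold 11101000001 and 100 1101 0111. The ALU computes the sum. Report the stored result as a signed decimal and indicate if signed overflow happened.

11101000001 = -191 (signed)
100 1101 0111 → 10011010111 = -809 (signed)
  11101000001
+ 10011010111
= 10000011000  (discard carry-out 1)
Result 10000011000: MSB = 1 → 1048 − 2048 = -1000.
Both addends are negative and so is the stored result: no signed overflow.

-1000; no overflow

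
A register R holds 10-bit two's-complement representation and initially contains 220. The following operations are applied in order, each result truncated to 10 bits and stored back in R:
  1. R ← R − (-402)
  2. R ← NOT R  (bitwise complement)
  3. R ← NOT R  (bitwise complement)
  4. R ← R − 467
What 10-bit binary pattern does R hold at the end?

Start: R = 220 = 0011011100.
R = 220 − (-402) = 622; wraps to -402 = 1001101110
R = NOT 1001101110 = 0110010001 = 401
R = NOT 0110010001 = 1001101110 = -402
R = -402 − 467 = -869; wraps to 155 = 0010011011

0010011011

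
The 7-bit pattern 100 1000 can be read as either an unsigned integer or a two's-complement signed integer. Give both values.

unsigned = 72, signed = -56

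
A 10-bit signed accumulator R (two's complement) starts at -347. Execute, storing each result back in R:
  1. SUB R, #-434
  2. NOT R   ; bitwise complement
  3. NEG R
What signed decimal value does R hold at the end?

Start: R = -347 = 1010100101.
R = -347 − (-434) = 87 = 0001010111
R = NOT 0001010111 = 1110101000 = -88
R = −(-88) = 88 = 0001011000

88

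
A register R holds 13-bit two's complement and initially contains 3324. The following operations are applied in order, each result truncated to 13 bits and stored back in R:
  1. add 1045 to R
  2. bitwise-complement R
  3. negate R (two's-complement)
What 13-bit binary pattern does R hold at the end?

1000100010010

Start: R = 3324 = 0110011111100.
R = 3324 + 1045 = 4369; wraps to -3823 = 1000100010001
R = NOT 1000100010001 = 0111011101110 = 3822
R = −(3822) = -3822 = 1000100010010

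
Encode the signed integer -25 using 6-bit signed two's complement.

100111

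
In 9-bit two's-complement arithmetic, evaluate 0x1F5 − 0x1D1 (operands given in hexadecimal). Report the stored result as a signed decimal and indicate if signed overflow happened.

0x1F5 = 111110101 = -11 (signed)
0x1D1 = 111010001 = -47 (signed)
Subtract via negate-and-add: invert 111010001 + 1 = 000101111 (i.e. 47).
  111110101
+ 000101111
= 000100100  (discard carry-out 1)
Result 000100100: MSB = 0 → value 36.
Addends (after negating the subtrahend) have opposite signs, so signed overflow cannot occur.

36; no overflow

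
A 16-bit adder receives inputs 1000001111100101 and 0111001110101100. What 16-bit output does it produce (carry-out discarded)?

  1000001111100101
+ 0111001110101100
= 1111011110010001

1111011110010001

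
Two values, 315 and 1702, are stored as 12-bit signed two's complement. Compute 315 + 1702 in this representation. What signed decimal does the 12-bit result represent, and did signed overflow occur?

2017; no overflow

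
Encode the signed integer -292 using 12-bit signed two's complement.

|-292| = 292 = 000100100100 in 12 bits.
Invert the bits: 111011011011. Add 1: 111011011100.

111011011100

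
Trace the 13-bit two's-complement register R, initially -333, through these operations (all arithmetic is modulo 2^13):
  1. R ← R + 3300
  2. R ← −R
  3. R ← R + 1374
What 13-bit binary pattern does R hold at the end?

1100111000111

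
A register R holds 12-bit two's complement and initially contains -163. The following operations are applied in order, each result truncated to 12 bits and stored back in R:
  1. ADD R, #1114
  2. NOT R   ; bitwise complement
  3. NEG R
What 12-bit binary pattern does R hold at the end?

Start: R = -163 = 111101011101.
R = -163 + 1114 = 951 = 001110110111
R = NOT 001110110111 = 110001001000 = -952
R = −(-952) = 952 = 001110111000

001110111000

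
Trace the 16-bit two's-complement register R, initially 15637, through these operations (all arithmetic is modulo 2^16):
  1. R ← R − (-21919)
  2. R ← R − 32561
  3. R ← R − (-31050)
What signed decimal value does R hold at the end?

Start: R = 15637 = 0011110100010101.
R = 15637 − (-21919) = 37556; wraps to -27980 = 1001001010110100
R = -27980 − 32561 = -60541; wraps to 4995 = 0001001110000011
R = 4995 − (-31050) = 36045; wraps to -29491 = 1000110011001101

-29491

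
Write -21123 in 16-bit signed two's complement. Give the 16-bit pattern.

1010110101111101

|-21123| = 21123 = 0101001010000011 in 16 bits.
Invert the bits: 1010110101111100. Add 1: 1010110101111101.
Check: 1010110101111101 reads as 44413 − 65536 = -21123.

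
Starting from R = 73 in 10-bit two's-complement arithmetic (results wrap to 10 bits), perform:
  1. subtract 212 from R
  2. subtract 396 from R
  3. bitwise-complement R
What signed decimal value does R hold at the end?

-490

Start: R = 73 = 0001001001.
R = 73 − 212 = -139 = 1101110101
R = -139 − 396 = -535; wraps to 489 = 0111101001
R = NOT 0111101001 = 1000010110 = -490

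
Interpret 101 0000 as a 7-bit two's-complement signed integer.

-48

MSB is 1, so the value is negative.
Invert: 0101111. Add 1: 0110000 = 48. So the value is −48.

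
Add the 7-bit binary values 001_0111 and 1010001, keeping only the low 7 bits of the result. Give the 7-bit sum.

1101000

  0010111
+ 1010001
= 1101000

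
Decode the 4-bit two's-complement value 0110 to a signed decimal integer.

6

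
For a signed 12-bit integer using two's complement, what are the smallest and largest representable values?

min = -2048, max = 2047

Minimum: −2^11 = -2048.
Maximum: 2^11 − 1 = 2047.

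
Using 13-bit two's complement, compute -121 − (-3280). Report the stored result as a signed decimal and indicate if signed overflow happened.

3159; no overflow

-121 → 1111110000111
-3280 → 1001100110000
Subtract via negate-and-add: invert 1001100110000 + 1 = 0110011010000 (i.e. 3280).
  1111110000111
+ 0110011010000
= 0110001010111  (discard carry-out 1)
Result 0110001010111: MSB = 0 → value 3159.
Addends (after negating the subtrahend) have opposite signs, so signed overflow cannot occur.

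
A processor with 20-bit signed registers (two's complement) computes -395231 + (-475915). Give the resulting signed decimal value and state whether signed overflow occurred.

177430; overflow

-395231 → 10011111100000100001
-475915 → 10001011110011110101
  10011111100000100001
+ 10001011110011110101
= 00101011010100010110  (discard carry-out 1)
Result 00101011010100010110: MSB = 0 → value 177430.
Both addends are negative but the stored result is non-negative: signed overflow. The true value -395231 + (-475915) = -871146 lies outside [-524288, 524287].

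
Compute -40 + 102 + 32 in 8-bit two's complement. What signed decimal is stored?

-40 + 102 = 62 (00111110)
62 + 32 = 94 (01011110)

94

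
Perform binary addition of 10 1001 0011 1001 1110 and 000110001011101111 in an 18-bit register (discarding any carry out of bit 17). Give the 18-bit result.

101111011010001101

  101001001110011110
+ 000110001011101111
= 101111011010001101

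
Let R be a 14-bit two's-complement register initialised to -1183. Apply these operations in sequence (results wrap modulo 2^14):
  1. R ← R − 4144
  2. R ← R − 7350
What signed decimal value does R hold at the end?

3707

Start: R = -1183 = 11101101100001.
R = -1183 − 4144 = -5327 = 10101100110001
R = -5327 − 7350 = -12677; wraps to 3707 = 00111001111011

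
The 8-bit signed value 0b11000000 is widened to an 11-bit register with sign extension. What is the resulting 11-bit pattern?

11111000000

MSB of 11000000 is 1; replicate it into the new high bits.
111|11000000 → 11111000000 (still -64).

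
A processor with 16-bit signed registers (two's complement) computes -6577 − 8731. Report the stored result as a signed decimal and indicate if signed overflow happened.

-6577 → 1110011001001111
8731 → 0010001000011011
Subtract via negate-and-add: invert 0010001000011011 + 1 = 1101110111100101 (i.e. -8731).
  1110011001001111
+ 1101110111100101
= 1100010000110100  (discard carry-out 1)
Result 1100010000110100: MSB = 1 → 50228 − 65536 = -15308.
Both addends (after negating the subtrahend) are negative and so is the stored result: no signed overflow.

-15308; no overflow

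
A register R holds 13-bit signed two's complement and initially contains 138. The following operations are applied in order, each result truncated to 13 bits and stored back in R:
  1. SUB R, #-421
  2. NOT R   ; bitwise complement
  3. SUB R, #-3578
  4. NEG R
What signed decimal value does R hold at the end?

Start: R = 138 = 0000010001010.
R = 138 − (-421) = 559 = 0001000101111
R = NOT 0001000101111 = 1110111010000 = -560
R = -560 − (-3578) = 3018 = 0101111001010
R = −(3018) = -3018 = 1010000110110

-3018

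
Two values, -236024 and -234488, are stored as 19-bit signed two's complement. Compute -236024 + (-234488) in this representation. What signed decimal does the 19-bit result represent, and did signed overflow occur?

53776; overflow

-236024 → 1000110011000001000
-234488 → 1000110110000001000
  1000110011000001000
+ 1000110110000001000
= 0001101001000010000  (discard carry-out 1)
Result 0001101001000010000: MSB = 0 → value 53776.
Both addends are negative but the stored result is non-negative: signed overflow. The true value -236024 + (-234488) = -470512 lies outside [-262144, 262143].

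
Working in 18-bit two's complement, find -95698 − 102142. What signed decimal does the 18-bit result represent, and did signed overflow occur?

64304; overflow

-95698 → 101000101000101110
102142 → 011000111011111110
Subtract via negate-and-add: invert 011000111011111110 + 1 = 100111000100000010 (i.e. -102142).
  101000101000101110
+ 100111000100000010
= 001111101100110000  (discard carry-out 1)
Result 001111101100110000: MSB = 0 → value 64304.
Both addends (after negating the subtrahend) are negative but the stored result is non-negative: signed overflow. The true value -95698 − 102142 = -197840 lies outside [-131072, 131071].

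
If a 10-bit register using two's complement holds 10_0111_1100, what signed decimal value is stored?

-388

MSB is 1, so the value is negative.
Unsigned reading: 636. Subtract 2^10 = 1024: 636 − 1024 = -388.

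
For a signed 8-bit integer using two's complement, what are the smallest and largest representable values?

Minimum: −2^7 = -128.
Maximum: 2^7 − 1 = 127.

min = -128, max = 127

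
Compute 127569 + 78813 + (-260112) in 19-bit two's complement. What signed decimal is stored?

127569 + 78813 = 206382 (0110010011000101110)
206382 + (-260112) = -53730 (1110010111000011110)

-53730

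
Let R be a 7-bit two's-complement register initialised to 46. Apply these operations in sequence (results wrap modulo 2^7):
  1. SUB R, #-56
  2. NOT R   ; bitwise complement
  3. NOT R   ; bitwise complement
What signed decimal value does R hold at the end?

Start: R = 46 = 0101110.
R = 46 − (-56) = 102; wraps to -26 = 1100110
R = NOT 1100110 = 0011001 = 25
R = NOT 0011001 = 1100110 = -26

-26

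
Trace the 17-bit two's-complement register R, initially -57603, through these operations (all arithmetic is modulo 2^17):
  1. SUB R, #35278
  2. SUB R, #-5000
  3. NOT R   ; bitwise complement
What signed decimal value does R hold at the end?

Start: R = -57603 = 10001111011111101.
R = -57603 − 35278 = -92881; wraps to 38191 = 01001010100101111
R = 38191 − (-5000) = 43191 = 01010100010110111
R = NOT 01010100010110111 = 10101011101001000 = -43192

-43192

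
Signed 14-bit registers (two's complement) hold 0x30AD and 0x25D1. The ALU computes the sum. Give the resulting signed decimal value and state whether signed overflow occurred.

5758; overflow

0x30AD = 11000010101101 = -3923 (signed)
0x25D1 = 10010111010001 = -6703 (signed)
  11000010101101
+ 10010111010001
= 01011001111110  (discard carry-out 1)
Result 01011001111110: MSB = 0 → value 5758.
Both addends are negative but the stored result is non-negative: signed overflow. The true value -3923 + (-6703) = -10626 lies outside [-8192, 8191].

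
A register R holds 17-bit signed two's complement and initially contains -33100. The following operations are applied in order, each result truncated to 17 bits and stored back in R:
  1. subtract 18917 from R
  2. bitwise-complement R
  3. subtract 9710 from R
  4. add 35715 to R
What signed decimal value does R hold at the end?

-53051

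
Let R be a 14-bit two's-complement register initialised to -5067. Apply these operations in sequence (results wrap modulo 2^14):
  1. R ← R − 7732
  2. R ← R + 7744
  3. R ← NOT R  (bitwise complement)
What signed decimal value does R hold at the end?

5054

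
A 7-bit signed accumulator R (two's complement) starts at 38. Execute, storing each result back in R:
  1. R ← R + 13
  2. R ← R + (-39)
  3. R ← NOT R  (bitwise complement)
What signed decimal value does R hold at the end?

-13

Start: R = 38 = 0100110.
R = 38 + 13 = 51 = 0110011
R = 51 + (-39) = 12 = 0001100
R = NOT 0001100 = 1110011 = -13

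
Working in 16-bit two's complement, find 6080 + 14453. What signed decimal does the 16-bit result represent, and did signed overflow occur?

6080 → 0001011111000000
14453 → 0011100001110101
  0001011111000000
+ 0011100001110101
= 0101000000110101
Result 0101000000110101: MSB = 0 → value 20533.
Both addends are non-negative and so is the stored result: no signed overflow.

20533; no overflow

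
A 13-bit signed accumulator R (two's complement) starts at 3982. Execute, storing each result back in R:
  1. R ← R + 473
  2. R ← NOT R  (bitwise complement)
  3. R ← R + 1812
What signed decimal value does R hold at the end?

-2644

Start: R = 3982 = 0111110001110.
R = 3982 + 473 = 4455; wraps to -3737 = 1000101100111
R = NOT 1000101100111 = 0111010011000 = 3736
R = 3736 + 1812 = 5548; wraps to -2644 = 1010110101100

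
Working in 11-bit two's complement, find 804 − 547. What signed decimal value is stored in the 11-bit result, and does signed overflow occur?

257; no overflow

804 → 01100100100
547 → 01000100011
Subtract via negate-and-add: invert 01000100011 + 1 = 10111011101 (i.e. -547).
  01100100100
+ 10111011101
= 00100000001  (discard carry-out 1)
Result 00100000001: MSB = 0 → value 257.
Addends (after negating the subtrahend) have opposite signs, so signed overflow cannot occur.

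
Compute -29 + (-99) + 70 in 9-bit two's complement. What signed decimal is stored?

-58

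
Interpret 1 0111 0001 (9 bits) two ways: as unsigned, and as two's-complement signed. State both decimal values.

Unsigned: 101110001 = 369.
Signed: MSB=1 → 369 − 512 = -143.

unsigned = 369, signed = -143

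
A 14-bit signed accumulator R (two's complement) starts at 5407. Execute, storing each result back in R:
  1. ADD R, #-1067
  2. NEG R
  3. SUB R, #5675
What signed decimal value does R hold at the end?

6369

Start: R = 5407 = 01010100011111.
R = 5407 + (-1067) = 4340 = 01000011110100
R = −(4340) = -4340 = 10111100001100
R = -4340 − 5675 = -10015; wraps to 6369 = 01100011100001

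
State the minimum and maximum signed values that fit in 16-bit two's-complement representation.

min = -32768, max = 32767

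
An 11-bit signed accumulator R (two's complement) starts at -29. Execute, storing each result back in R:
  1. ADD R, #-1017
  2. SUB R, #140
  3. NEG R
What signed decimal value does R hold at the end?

Start: R = -29 = 11111100011.
R = -29 + (-1017) = -1046; wraps to 1002 = 01111101010
R = 1002 − 140 = 862 = 01101011110
R = −(862) = -862 = 10010100010

-862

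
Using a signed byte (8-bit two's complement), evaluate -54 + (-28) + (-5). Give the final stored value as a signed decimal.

-87

-54 + (-28) = -82 (10101110)
-82 + (-5) = -87 (10101001)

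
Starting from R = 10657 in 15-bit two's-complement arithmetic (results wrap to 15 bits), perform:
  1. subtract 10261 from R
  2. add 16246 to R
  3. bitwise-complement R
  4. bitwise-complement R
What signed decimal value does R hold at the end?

-16126

Start: R = 10657 = 010100110100001.
R = 10657 − 10261 = 396 = 000000110001100
R = 396 + 16246 = 16642; wraps to -16126 = 100000100000010
R = NOT 100000100000010 = 011111011111101 = 16125
R = NOT 011111011111101 = 100000100000010 = -16126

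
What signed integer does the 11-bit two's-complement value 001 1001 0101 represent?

405

MSB is 0, so the value is non-negative: 00110010101 = 405.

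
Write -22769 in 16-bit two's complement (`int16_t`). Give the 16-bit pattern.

1010011100001111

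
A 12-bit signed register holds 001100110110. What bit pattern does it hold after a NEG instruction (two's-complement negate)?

110011001010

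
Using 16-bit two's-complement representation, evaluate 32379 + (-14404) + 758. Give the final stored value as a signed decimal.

18733

32379 + (-14404) = 17975 (0100011000110111)
17975 + 758 = 18733 (0100100100101101)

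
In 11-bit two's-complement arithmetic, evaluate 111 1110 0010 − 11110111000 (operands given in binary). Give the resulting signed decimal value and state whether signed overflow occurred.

42; no overflow

111 1110 0010 → 11111100010 = -30 (signed)
11110111000 = -72 (signed)
Subtract via negate-and-add: invert 11110111000 + 1 = 00001001000 (i.e. 72).
  11111100010
+ 00001001000
= 00000101010  (discard carry-out 1)
Result 00000101010: MSB = 0 → value 42.
Addends (after negating the subtrahend) have opposite signs, so signed overflow cannot occur.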